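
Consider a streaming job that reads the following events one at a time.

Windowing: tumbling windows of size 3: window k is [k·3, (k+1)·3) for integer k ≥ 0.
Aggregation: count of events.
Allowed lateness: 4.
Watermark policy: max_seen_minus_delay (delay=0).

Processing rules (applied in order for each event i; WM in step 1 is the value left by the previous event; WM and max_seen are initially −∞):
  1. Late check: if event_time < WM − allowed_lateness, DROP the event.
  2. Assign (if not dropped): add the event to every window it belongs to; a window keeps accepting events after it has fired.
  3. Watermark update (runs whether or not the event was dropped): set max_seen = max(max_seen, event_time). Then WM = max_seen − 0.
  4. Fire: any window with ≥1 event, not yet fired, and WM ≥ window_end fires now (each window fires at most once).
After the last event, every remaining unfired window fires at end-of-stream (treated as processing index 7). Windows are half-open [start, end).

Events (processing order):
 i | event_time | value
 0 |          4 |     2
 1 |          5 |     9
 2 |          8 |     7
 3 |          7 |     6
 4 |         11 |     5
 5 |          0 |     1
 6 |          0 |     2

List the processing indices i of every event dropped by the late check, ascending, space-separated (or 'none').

i=0 t=4 v=2: → [3,6); WM=4
i=1 t=5 v=9: → [3,6); WM=5
i=2 t=8 v=7: → [6,9); WM=8; [3,6) fires=2
i=3 t=7 v=6: → [6,9); WM=8
i=4 t=11 v=5: → [9,12); WM=11; [6,9) fires=2
i=5 t=0 v=1: DROP (t<11-4); WM=11
i=6 t=0 v=2: DROP (t<11-4); WM=11

5 6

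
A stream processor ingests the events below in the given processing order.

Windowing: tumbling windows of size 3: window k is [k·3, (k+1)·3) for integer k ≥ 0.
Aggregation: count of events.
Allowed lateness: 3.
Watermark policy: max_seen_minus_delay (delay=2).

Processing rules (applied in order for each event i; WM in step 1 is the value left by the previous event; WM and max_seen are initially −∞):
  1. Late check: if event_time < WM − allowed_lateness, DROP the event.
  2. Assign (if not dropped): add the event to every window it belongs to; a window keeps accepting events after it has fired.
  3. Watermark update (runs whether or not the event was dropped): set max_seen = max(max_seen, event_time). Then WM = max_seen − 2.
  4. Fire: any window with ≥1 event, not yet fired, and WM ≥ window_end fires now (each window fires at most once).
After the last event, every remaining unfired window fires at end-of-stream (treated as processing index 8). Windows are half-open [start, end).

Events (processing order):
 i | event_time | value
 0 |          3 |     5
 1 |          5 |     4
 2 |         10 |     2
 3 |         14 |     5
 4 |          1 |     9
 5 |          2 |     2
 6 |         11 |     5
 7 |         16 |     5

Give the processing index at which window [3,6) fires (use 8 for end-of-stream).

i=0 t=3 v=5: → [3,6); WM=1
i=1 t=5 v=4: → [3,6); WM=3
i=2 t=10 v=2: → [9,12); WM=8; [3,6) fires=2
i=3 t=14 v=5: → [12,15); WM=12; [9,12) fires=1
i=4 t=1 v=9: DROP (t<12-3); WM=12
i=5 t=2 v=2: DROP (t<12-3); WM=12
i=6 t=11 v=5: → [9,12); WM=12
i=7 t=16 v=5: → [15,18); WM=14

2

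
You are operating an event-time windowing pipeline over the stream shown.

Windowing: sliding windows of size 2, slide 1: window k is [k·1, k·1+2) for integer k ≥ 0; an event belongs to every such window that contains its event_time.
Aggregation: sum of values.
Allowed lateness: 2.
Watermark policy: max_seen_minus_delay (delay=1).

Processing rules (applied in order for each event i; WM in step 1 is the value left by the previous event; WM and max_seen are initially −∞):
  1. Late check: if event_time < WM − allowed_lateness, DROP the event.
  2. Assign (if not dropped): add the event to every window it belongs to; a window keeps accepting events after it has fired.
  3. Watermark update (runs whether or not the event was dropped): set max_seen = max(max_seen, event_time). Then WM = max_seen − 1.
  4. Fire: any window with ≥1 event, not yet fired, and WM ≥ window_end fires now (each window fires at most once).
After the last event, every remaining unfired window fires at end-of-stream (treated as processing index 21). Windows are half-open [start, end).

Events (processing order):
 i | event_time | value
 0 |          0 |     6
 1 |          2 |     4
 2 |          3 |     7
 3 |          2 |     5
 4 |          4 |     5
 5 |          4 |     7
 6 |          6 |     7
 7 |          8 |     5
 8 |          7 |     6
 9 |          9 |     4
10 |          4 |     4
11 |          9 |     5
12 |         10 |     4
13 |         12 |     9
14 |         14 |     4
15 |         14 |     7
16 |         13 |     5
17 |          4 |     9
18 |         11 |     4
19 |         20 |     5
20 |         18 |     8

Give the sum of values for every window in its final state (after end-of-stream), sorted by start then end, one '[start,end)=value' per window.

[0,2)=6 [1,3)=9 [2,4)=16 [3,5)=19 [4,6)=12 [5,7)=7 [6,8)=13 [7,9)=11 [8,10)=14 [9,11)=13 [10,12)=8 [11,13)=13 [12,14)=14 [13,15)=16 [14,16)=11 [17,19)=8 [18,20)=8 [19,21)=5 [20,22)=5

i=0 t=0 v=6: → [0,2); WM=-1
i=1 t=2 v=4: → [2,4),[1,3); WM=1
i=2 t=3 v=7: → [3,5),[2,4); WM=2; [0,2) fires=6
i=3 t=2 v=5: → [2,4),[1,3); WM=2
i=4 t=4 v=5: → [4,6),[3,5); WM=3; [1,3) fires=9
i=5 t=4 v=7: → [4,6),[3,5); WM=3
i=6 t=6 v=7: → [6,8),[5,7); WM=5; [2,4) fires=16 [3,5) fires=19
i=7 t=8 v=5: → [8,10),[7,9); WM=7; [4,6) fires=12 [5,7) fires=7
i=8 t=7 v=6: → [7,9),[6,8); WM=7
i=9 t=9 v=4: → [9,11),[8,10); WM=8; [6,8) fires=13
i=10 t=4 v=4: DROP (t<8-2); WM=8
i=11 t=9 v=5: → [9,11),[8,10); WM=8
i=12 t=10 v=4: → [10,12),[9,11); WM=9; [7,9) fires=11
i=13 t=12 v=9: → [12,14),[11,13); WM=11; [8,10) fires=14 [9,11) fires=13
i=14 t=14 v=4: → [14,16),[13,15); WM=13; [10,12) fires=4 [11,13) fires=9
i=15 t=14 v=7: → [14,16),[13,15); WM=13
i=16 t=13 v=5: → [13,15),[12,14); WM=13
i=17 t=4 v=9: DROP (t<13-2); WM=13
i=18 t=11 v=4: → [11,13),[10,12); WM=13
i=19 t=20 v=5: → [20,22),[19,21); WM=19; [12,14) fires=14 [13,15) fires=16 [14,16) fires=11
i=20 t=18 v=8: → [18,20),[17,19); WM=19; [17,19) fires=8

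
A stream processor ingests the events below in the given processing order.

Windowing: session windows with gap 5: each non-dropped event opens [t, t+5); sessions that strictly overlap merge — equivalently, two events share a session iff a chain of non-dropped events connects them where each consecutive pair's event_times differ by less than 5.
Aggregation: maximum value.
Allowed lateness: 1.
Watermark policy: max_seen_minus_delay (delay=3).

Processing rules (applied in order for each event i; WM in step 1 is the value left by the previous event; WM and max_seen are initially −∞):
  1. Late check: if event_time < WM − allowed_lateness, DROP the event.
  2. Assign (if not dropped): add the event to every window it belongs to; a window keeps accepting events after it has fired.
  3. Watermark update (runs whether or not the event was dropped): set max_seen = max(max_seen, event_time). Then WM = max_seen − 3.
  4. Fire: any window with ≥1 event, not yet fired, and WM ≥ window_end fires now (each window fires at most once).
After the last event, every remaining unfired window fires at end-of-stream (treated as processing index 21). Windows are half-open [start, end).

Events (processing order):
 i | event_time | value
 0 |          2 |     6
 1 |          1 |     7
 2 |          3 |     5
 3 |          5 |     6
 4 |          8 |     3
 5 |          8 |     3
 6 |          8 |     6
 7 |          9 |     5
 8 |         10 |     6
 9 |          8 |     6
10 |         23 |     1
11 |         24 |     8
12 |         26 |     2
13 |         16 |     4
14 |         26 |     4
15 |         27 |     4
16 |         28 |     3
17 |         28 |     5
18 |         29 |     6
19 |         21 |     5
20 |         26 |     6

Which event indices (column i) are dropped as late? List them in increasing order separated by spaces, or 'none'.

i=0 t=2 v=6: → [2,7); WM=-1
i=1 t=1 v=7: → [1,7); WM=-1
i=2 t=3 v=5: → [1,8); WM=0
i=3 t=5 v=6: → [1,10); WM=2
i=4 t=8 v=3: → [1,13); WM=5
i=5 t=8 v=3: → [1,13); WM=5
i=6 t=8 v=6: → [1,13); WM=5
i=7 t=9 v=5: → [1,14); WM=6
i=8 t=10 v=6: → [1,15); WM=7
i=9 t=8 v=6: → [1,15); WM=7
i=10 t=23 v=1: → [23,28); WM=20
i=11 t=24 v=8: → [23,29); WM=21
i=12 t=26 v=2: → [23,31); WM=23
i=13 t=16 v=4: DROP (t<23-1); WM=23
i=14 t=26 v=4: → [23,31); WM=23
i=15 t=27 v=4: → [23,32); WM=24
i=16 t=28 v=3: → [23,33); WM=25
i=17 t=28 v=5: → [23,33); WM=25
i=18 t=29 v=6: → [23,34); WM=26
i=19 t=21 v=5: DROP (t<26-1); WM=26
i=20 t=26 v=6: → [23,34); WM=26

13 19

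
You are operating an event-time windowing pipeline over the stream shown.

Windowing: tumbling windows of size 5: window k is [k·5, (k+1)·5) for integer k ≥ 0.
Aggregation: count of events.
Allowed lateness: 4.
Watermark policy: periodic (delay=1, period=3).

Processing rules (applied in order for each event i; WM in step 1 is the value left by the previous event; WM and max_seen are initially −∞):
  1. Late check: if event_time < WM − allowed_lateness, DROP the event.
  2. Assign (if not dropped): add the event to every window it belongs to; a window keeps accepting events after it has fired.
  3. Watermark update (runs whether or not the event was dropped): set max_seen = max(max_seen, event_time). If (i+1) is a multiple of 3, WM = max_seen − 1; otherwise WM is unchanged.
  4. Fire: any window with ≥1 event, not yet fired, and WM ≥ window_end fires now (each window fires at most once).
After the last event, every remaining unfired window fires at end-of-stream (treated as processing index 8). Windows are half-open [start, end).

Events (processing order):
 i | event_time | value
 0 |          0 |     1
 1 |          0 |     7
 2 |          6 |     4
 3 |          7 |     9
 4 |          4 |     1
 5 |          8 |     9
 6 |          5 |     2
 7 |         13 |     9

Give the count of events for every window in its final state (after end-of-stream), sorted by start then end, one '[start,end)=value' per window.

i=0 t=0 v=1: → [0,5); WM=−∞
i=1 t=0 v=7: → [0,5); WM=−∞
i=2 t=6 v=4: → [5,10); WM=5; [0,5) fires=2
i=3 t=7 v=9: → [5,10); WM=5
i=4 t=4 v=1: → [0,5); WM=5
i=5 t=8 v=9: → [5,10); WM=7
i=6 t=5 v=2: → [5,10); WM=7
i=7 t=13 v=9: → [10,15); WM=7

[0,5)=3 [5,10)=4 [10,15)=1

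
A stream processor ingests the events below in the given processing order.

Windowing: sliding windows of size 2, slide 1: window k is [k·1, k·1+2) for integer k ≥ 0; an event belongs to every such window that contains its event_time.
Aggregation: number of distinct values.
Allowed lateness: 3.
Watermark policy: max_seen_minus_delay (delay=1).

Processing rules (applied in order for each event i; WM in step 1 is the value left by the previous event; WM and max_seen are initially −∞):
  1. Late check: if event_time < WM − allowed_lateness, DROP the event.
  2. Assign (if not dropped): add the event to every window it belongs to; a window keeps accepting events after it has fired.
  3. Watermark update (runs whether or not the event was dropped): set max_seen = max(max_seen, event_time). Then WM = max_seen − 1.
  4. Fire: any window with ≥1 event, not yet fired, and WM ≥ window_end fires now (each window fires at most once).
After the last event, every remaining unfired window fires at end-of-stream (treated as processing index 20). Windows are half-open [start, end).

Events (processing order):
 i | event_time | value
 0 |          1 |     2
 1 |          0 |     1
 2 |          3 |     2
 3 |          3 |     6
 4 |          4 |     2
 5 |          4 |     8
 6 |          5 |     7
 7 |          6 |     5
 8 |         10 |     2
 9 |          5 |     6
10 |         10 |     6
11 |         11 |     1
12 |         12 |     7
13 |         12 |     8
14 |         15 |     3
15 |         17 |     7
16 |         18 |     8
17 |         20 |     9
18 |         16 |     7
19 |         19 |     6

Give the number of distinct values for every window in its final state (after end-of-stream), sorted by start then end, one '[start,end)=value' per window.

i=0 t=1 v=2: → [1,3),[0,2); WM=0
i=1 t=0 v=1: → [0,2); WM=0
i=2 t=3 v=2: → [3,5),[2,4); WM=2; [0,2) fires=2
i=3 t=3 v=6: → [3,5),[2,4); WM=2
i=4 t=4 v=2: → [4,6),[3,5); WM=3; [1,3) fires=1
i=5 t=4 v=8: → [4,6),[3,5); WM=3
i=6 t=5 v=7: → [5,7),[4,6); WM=4; [2,4) fires=2
i=7 t=6 v=5: → [6,8),[5,7); WM=5; [3,5) fires=3
i=8 t=10 v=2: → [10,12),[9,11); WM=9; [4,6) fires=3 [5,7) fires=2 [6,8) fires=1
i=9 t=5 v=6: DROP (t<9-3); WM=9
i=10 t=10 v=6: → [10,12),[9,11); WM=9
i=11 t=11 v=1: → [11,13),[10,12); WM=10
i=12 t=12 v=7: → [12,14),[11,13); WM=11; [9,11) fires=2
i=13 t=12 v=8: → [12,14),[11,13); WM=11
i=14 t=15 v=3: → [15,17),[14,16); WM=14; [10,12) fires=3 [11,13) fires=3 [12,14) fires=2
i=15 t=17 v=7: → [17,19),[16,18); WM=16; [14,16) fires=1
i=16 t=18 v=8: → [18,20),[17,19); WM=17; [15,17) fires=1
i=17 t=20 v=9: → [20,22),[19,21); WM=19; [16,18) fires=1 [17,19) fires=2
i=18 t=16 v=7: → [16,18),[15,17); WM=19
i=19 t=19 v=6: → [19,21),[18,20); WM=19

[0,2)=2 [1,3)=1 [2,4)=2 [3,5)=3 [4,6)=3 [5,7)=2 [6,8)=1 [9,11)=2 [10,12)=3 [11,13)=3 [12,14)=2 [14,16)=1 [15,17)=2 [16,18)=1 [17,19)=2 [18,20)=2 [19,21)=2 [20,22)=1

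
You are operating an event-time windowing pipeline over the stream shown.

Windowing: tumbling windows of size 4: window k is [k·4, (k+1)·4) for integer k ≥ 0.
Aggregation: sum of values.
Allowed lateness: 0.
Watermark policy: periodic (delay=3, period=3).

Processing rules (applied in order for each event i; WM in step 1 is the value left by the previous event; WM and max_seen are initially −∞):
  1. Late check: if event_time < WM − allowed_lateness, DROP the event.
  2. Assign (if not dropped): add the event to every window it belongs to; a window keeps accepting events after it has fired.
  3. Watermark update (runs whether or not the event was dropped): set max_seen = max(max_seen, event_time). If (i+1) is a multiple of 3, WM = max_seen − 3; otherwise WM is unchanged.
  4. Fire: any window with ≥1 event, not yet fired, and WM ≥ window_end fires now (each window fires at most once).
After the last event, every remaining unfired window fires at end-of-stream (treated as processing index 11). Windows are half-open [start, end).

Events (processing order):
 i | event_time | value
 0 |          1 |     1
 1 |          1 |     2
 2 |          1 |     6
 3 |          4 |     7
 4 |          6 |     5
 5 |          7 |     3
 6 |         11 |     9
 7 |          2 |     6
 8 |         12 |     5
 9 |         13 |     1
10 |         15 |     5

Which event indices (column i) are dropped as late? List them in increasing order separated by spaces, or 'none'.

i=0 t=1 v=1: → [0,4); WM=−∞
i=1 t=1 v=2: → [0,4); WM=−∞
i=2 t=1 v=6: → [0,4); WM=-2
i=3 t=4 v=7: → [4,8); WM=-2
i=4 t=6 v=5: → [4,8); WM=-2
i=5 t=7 v=3: → [4,8); WM=4; [0,4) fires=9
i=6 t=11 v=9: → [8,12); WM=4
i=7 t=2 v=6: DROP (t<4-0); WM=4
i=8 t=12 v=5: → [12,16); WM=9; [4,8) fires=15
i=9 t=13 v=1: → [12,16); WM=9
i=10 t=15 v=5: → [12,16); WM=9

7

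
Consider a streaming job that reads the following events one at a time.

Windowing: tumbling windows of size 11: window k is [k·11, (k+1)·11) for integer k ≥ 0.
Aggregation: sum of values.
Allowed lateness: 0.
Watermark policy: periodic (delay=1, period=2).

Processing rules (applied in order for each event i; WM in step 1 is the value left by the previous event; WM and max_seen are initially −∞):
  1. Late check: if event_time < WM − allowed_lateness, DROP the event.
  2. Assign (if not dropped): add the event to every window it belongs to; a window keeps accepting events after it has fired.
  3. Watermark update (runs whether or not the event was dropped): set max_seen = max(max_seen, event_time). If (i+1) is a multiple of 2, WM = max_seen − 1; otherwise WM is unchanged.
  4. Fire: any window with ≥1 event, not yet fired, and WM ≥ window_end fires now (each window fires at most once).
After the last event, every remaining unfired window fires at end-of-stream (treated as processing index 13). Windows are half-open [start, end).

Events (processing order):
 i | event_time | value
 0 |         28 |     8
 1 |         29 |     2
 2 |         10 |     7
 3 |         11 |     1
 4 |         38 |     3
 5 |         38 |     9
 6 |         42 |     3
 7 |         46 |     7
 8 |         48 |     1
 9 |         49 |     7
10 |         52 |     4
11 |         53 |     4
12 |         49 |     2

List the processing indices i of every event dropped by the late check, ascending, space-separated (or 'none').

i=0 t=28 v=8: → [22,33); WM=−∞
i=1 t=29 v=2: → [22,33); WM=28
i=2 t=10 v=7: DROP (t<28-0); WM=28
i=3 t=11 v=1: DROP (t<28-0); WM=28
i=4 t=38 v=3: → [33,44); WM=28
i=5 t=38 v=9: → [33,44); WM=37; [22,33) fires=10
i=6 t=42 v=3: → [33,44); WM=37
i=7 t=46 v=7: → [44,55); WM=45; [33,44) fires=15
i=8 t=48 v=1: → [44,55); WM=45
i=9 t=49 v=7: → [44,55); WM=48
i=10 t=52 v=4: → [44,55); WM=48
i=11 t=53 v=4: → [44,55); WM=52
i=12 t=49 v=2: DROP (t<52-0); WM=52

2 3 12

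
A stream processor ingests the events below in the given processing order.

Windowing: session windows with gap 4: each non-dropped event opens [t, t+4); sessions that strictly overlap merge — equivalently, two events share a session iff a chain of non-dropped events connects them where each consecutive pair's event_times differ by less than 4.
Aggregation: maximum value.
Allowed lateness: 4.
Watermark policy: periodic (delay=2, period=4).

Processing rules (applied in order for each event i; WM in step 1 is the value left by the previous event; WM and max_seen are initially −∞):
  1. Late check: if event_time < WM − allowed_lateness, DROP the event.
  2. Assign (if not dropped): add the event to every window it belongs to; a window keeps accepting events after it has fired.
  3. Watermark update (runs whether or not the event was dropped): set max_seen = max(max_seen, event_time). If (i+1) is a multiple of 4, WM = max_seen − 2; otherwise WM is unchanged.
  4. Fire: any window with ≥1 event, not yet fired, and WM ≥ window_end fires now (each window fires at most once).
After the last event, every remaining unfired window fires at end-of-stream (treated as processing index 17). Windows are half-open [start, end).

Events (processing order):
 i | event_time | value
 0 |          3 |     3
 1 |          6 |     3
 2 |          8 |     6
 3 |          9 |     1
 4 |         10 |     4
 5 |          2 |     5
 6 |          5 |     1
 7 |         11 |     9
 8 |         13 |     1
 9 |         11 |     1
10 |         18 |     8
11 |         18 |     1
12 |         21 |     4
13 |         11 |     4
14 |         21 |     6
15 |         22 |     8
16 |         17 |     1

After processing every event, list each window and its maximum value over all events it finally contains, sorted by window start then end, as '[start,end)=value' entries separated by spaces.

[3,17)=9 [17,26)=8

i=0 t=3 v=3: → [3,7); WM=−∞
i=1 t=6 v=3: → [3,10); WM=−∞
i=2 t=8 v=6: → [3,12); WM=−∞
i=3 t=9 v=1: → [3,13); WM=7
i=4 t=10 v=4: → [3,14); WM=7
i=5 t=2 v=5: DROP (t<7-4); WM=7
i=6 t=5 v=1: → [3,14); WM=7
i=7 t=11 v=9: → [3,15); WM=9
i=8 t=13 v=1: → [3,17); WM=9
i=9 t=11 v=1: → [3,17); WM=9
i=10 t=18 v=8: → [18,22); WM=9
i=11 t=18 v=1: → [18,22); WM=16
i=12 t=21 v=4: → [18,25); WM=16
i=13 t=11 v=4: DROP (t<16-4); WM=16
i=14 t=21 v=6: → [18,25); WM=16
i=15 t=22 v=8: → [18,26); WM=20
i=16 t=17 v=1: → [17,26); WM=20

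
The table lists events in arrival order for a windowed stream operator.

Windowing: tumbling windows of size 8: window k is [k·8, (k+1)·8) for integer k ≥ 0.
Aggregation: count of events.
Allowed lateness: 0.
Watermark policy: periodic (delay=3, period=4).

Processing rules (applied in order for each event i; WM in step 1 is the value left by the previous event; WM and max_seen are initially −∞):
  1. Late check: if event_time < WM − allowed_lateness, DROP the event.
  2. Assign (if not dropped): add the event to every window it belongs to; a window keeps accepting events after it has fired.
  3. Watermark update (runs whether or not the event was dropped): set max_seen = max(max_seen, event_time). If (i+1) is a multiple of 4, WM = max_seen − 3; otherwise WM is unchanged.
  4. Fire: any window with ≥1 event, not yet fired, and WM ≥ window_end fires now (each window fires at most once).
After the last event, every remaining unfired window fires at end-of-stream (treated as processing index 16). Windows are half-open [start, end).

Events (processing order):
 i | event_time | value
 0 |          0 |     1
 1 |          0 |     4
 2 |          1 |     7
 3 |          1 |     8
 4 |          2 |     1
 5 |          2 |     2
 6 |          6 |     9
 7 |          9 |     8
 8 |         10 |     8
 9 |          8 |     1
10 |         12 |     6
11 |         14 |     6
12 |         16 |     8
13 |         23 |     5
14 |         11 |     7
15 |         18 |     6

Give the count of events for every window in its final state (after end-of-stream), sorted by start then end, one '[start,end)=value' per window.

i=0 t=0 v=1: → [0,8); WM=−∞
i=1 t=0 v=4: → [0,8); WM=−∞
i=2 t=1 v=7: → [0,8); WM=−∞
i=3 t=1 v=8: → [0,8); WM=-2
i=4 t=2 v=1: → [0,8); WM=-2
i=5 t=2 v=2: → [0,8); WM=-2
i=6 t=6 v=9: → [0,8); WM=-2
i=7 t=9 v=8: → [8,16); WM=6
i=8 t=10 v=8: → [8,16); WM=6
i=9 t=8 v=1: → [8,16); WM=6
i=10 t=12 v=6: → [8,16); WM=6
i=11 t=14 v=6: → [8,16); WM=11; [0,8) fires=7
i=12 t=16 v=8: → [16,24); WM=11
i=13 t=23 v=5: → [16,24); WM=11
i=14 t=11 v=7: → [8,16); WM=11
i=15 t=18 v=6: → [16,24); WM=20; [8,16) fires=6

[0,8)=7 [8,16)=6 [16,24)=3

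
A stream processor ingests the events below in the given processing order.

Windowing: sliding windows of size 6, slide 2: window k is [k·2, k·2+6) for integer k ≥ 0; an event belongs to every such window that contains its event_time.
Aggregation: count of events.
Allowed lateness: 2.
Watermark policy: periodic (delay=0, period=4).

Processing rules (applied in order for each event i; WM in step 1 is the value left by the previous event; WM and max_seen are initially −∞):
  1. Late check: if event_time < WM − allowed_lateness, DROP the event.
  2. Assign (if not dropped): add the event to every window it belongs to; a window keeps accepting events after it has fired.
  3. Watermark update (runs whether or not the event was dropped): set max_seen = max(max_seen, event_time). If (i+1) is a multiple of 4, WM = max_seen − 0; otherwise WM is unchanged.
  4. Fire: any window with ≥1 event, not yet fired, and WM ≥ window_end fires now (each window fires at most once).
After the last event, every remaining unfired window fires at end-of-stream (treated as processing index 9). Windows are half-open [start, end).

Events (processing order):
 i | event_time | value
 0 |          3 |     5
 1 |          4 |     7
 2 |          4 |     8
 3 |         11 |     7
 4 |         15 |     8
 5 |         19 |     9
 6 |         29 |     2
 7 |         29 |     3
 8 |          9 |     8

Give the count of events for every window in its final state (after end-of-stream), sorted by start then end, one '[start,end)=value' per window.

[0,6)=3 [2,8)=3 [4,10)=2 [6,12)=1 [8,14)=1 [10,16)=2 [12,18)=1 [14,20)=2 [16,22)=1 [18,24)=1 [24,30)=2 [26,32)=2 [28,34)=2

i=0 t=3 v=5: → [2,8),[0,6); WM=−∞
i=1 t=4 v=7: → [4,10),[2,8),[0,6); WM=−∞
i=2 t=4 v=8: → [4,10),[2,8),[0,6); WM=−∞
i=3 t=11 v=7: → [10,16),[8,14),[6,12); WM=11; [0,6) fires=3 [2,8) fires=3 [4,10) fires=2
i=4 t=15 v=8: → [14,20),[12,18),[10,16); WM=11
i=5 t=19 v=9: → [18,24),[16,22),[14,20); WM=11
i=6 t=29 v=2: → [28,34),[26,32),[24,30); WM=11
i=7 t=29 v=3: → [28,34),[26,32),[24,30); WM=29; [6,12) fires=1 [8,14) fires=1 [10,16) fires=2 [12,18) fires=1 [14,20) fires=2 [16,22) fires=1 [18,24) fires=1
i=8 t=9 v=8: DROP (t<29-2); WM=29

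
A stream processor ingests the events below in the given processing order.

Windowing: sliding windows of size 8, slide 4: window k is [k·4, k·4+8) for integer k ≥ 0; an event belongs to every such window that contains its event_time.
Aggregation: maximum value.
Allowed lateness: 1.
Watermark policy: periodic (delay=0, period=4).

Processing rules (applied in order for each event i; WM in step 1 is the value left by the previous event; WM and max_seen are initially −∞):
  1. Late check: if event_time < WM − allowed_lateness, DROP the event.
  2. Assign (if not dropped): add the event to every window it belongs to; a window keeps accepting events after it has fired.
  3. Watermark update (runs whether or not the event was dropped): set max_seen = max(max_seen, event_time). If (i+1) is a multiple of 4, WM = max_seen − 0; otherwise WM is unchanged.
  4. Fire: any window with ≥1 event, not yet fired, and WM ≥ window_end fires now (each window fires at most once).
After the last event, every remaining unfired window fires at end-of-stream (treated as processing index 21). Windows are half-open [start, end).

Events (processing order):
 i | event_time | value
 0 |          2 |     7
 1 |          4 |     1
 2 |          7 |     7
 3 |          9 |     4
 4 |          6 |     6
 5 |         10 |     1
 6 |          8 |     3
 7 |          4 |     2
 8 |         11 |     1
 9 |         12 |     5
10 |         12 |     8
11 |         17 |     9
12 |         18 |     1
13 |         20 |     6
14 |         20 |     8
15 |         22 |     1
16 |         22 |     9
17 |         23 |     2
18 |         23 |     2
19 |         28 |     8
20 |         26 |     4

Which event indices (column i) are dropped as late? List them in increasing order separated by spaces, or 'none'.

4 7 20

i=0 t=2 v=7: → [0,8); WM=−∞
i=1 t=4 v=1: → [4,12),[0,8); WM=−∞
i=2 t=7 v=7: → [4,12),[0,8); WM=−∞
i=3 t=9 v=4: → [8,16),[4,12); WM=9; [0,8) fires=7
i=4 t=6 v=6: DROP (t<9-1); WM=9
i=5 t=10 v=1: → [8,16),[4,12); WM=9
i=6 t=8 v=3: → [8,16),[4,12); WM=9
i=7 t=4 v=2: DROP (t<9-1); WM=10
i=8 t=11 v=1: → [8,16),[4,12); WM=10
i=9 t=12 v=5: → [12,20),[8,16); WM=10
i=10 t=12 v=8: → [12,20),[8,16); WM=10
i=11 t=17 v=9: → [16,24),[12,20); WM=17; [4,12) fires=7 [8,16) fires=8
i=12 t=18 v=1: → [16,24),[12,20); WM=17
i=13 t=20 v=6: → [20,28),[16,24); WM=17
i=14 t=20 v=8: → [20,28),[16,24); WM=17
i=15 t=22 v=1: → [20,28),[16,24); WM=22; [12,20) fires=9
i=16 t=22 v=9: → [20,28),[16,24); WM=22
i=17 t=23 v=2: → [20,28),[16,24); WM=22
i=18 t=23 v=2: → [20,28),[16,24); WM=22
i=19 t=28 v=8: → [28,36),[24,32); WM=28; [16,24) fires=9 [20,28) fires=9
i=20 t=26 v=4: DROP (t<28-1); WM=28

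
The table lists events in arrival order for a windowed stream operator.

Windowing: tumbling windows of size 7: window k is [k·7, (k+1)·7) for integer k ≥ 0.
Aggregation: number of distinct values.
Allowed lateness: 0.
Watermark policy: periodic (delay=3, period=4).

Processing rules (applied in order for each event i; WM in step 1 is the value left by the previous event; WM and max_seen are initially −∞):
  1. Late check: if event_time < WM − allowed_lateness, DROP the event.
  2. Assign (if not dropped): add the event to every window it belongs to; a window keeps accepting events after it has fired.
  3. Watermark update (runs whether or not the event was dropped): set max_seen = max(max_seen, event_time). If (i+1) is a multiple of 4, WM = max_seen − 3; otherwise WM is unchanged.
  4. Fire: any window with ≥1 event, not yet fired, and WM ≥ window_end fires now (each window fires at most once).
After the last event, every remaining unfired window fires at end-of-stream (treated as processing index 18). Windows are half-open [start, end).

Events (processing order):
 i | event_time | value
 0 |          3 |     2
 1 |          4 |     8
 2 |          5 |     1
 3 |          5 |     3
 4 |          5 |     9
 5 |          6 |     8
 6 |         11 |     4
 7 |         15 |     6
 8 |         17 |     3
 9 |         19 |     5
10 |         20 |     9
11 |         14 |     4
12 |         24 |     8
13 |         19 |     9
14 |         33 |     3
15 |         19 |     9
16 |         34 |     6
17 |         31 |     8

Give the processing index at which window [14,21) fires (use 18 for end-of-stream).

15

i=0 t=3 v=2: → [0,7); WM=−∞
i=1 t=4 v=8: → [0,7); WM=−∞
i=2 t=5 v=1: → [0,7); WM=−∞
i=3 t=5 v=3: → [0,7); WM=2
i=4 t=5 v=9: → [0,7); WM=2
i=5 t=6 v=8: → [0,7); WM=2
i=6 t=11 v=4: → [7,14); WM=2
i=7 t=15 v=6: → [14,21); WM=12; [0,7) fires=5
i=8 t=17 v=3: → [14,21); WM=12
i=9 t=19 v=5: → [14,21); WM=12
i=10 t=20 v=9: → [14,21); WM=12
i=11 t=14 v=4: → [14,21); WM=17; [7,14) fires=1
i=12 t=24 v=8: → [21,28); WM=17
i=13 t=19 v=9: → [14,21); WM=17
i=14 t=33 v=3: → [28,35); WM=17
i=15 t=19 v=9: → [14,21); WM=30; [14,21) fires=5 [21,28) fires=1
i=16 t=34 v=6: → [28,35); WM=30
i=17 t=31 v=8: → [28,35); WM=30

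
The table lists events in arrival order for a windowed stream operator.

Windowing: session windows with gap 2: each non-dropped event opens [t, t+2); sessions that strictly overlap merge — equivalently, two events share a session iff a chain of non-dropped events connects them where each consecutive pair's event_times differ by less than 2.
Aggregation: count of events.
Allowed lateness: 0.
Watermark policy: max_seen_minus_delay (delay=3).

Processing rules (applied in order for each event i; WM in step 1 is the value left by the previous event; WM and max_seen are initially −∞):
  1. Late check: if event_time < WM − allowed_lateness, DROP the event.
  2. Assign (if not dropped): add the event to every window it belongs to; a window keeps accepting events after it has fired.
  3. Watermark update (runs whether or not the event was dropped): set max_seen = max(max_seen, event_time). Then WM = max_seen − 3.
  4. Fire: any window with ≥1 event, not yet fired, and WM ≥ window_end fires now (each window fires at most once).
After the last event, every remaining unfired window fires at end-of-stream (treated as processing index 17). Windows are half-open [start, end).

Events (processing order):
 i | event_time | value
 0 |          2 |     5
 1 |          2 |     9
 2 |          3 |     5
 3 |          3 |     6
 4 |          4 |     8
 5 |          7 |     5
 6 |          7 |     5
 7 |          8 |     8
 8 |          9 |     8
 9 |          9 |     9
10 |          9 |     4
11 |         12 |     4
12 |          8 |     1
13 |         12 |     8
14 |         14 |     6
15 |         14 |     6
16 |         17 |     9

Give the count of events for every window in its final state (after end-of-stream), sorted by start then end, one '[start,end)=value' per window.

i=0 t=2 v=5: → [2,4); WM=-1
i=1 t=2 v=9: → [2,4); WM=-1
i=2 t=3 v=5: → [2,5); WM=0
i=3 t=3 v=6: → [2,5); WM=0
i=4 t=4 v=8: → [2,6); WM=1
i=5 t=7 v=5: → [7,9); WM=4
i=6 t=7 v=5: → [7,9); WM=4
i=7 t=8 v=8: → [7,10); WM=5
i=8 t=9 v=8: → [7,11); WM=6
i=9 t=9 v=9: → [7,11); WM=6
i=10 t=9 v=4: → [7,11); WM=6
i=11 t=12 v=4: → [12,14); WM=9
i=12 t=8 v=1: DROP (t<9-0); WM=9
i=13 t=12 v=8: → [12,14); WM=9
i=14 t=14 v=6: → [14,16); WM=11
i=15 t=14 v=6: → [14,16); WM=11
i=16 t=17 v=9: → [17,19); WM=14

[2,6)=5 [7,11)=6 [12,14)=2 [14,16)=2 [17,19)=1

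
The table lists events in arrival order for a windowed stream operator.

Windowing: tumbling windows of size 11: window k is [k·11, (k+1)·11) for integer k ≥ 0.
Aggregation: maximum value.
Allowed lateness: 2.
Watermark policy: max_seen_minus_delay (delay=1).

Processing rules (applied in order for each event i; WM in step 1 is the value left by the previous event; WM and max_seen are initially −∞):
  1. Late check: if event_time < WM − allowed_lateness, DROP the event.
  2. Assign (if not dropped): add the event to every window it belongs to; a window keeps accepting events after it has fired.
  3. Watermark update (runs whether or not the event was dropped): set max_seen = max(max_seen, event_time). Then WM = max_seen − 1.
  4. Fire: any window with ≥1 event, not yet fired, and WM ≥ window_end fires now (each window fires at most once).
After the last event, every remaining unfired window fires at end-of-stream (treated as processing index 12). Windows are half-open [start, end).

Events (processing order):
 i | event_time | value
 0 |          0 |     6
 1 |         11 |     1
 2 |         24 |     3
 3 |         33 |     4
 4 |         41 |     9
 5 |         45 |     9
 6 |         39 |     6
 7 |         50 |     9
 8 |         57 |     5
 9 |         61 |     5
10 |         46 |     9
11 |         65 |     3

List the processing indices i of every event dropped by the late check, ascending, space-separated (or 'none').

6 10

i=0 t=0 v=6: → [0,11); WM=-1
i=1 t=11 v=1: → [11,22); WM=10
i=2 t=24 v=3: → [22,33); WM=23; [0,11) fires=6 [11,22) fires=1
i=3 t=33 v=4: → [33,44); WM=32
i=4 t=41 v=9: → [33,44); WM=40; [22,33) fires=3
i=5 t=45 v=9: → [44,55); WM=44; [33,44) fires=9
i=6 t=39 v=6: DROP (t<44-2); WM=44
i=7 t=50 v=9: → [44,55); WM=49
i=8 t=57 v=5: → [55,66); WM=56; [44,55) fires=9
i=9 t=61 v=5: → [55,66); WM=60
i=10 t=46 v=9: DROP (t<60-2); WM=60
i=11 t=65 v=3: → [55,66); WM=64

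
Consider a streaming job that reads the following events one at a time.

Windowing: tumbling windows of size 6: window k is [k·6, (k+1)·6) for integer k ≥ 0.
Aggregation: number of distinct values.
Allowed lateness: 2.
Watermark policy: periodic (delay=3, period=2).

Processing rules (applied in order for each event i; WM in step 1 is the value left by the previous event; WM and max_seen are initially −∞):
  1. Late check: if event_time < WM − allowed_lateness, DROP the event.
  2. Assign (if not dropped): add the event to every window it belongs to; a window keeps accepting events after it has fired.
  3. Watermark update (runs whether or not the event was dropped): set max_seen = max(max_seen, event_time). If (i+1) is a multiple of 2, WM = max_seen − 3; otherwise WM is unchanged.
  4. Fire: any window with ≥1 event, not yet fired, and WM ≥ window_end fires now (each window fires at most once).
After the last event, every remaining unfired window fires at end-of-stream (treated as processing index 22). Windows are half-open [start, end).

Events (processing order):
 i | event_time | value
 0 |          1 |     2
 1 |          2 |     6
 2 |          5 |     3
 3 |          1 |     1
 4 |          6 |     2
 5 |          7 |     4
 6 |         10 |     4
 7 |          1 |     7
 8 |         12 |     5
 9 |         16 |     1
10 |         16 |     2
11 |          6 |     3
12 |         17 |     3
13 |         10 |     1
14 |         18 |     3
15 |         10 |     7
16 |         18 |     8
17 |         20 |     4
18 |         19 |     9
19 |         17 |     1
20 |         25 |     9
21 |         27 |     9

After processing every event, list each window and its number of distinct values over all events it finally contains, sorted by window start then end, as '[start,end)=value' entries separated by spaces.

i=0 t=1 v=2: → [0,6); WM=−∞
i=1 t=2 v=6: → [0,6); WM=-1
i=2 t=5 v=3: → [0,6); WM=-1
i=3 t=1 v=1: → [0,6); WM=2
i=4 t=6 v=2: → [6,12); WM=2
i=5 t=7 v=4: → [6,12); WM=4
i=6 t=10 v=4: → [6,12); WM=4
i=7 t=1 v=7: DROP (t<4-2); WM=7; [0,6) fires=4
i=8 t=12 v=5: → [12,18); WM=7
i=9 t=16 v=1: → [12,18); WM=13; [6,12) fires=2
i=10 t=16 v=2: → [12,18); WM=13
i=11 t=6 v=3: DROP (t<13-2); WM=13
i=12 t=17 v=3: → [12,18); WM=13
i=13 t=10 v=1: DROP (t<13-2); WM=14
i=14 t=18 v=3: → [18,24); WM=14
i=15 t=10 v=7: DROP (t<14-2); WM=15
i=16 t=18 v=8: → [18,24); WM=15
i=17 t=20 v=4: → [18,24); WM=17
i=18 t=19 v=9: → [18,24); WM=17
i=19 t=17 v=1: → [12,18); WM=17
i=20 t=25 v=9: → [24,30); WM=17
i=21 t=27 v=9: → [24,30); WM=24; [12,18) fires=4 [18,24) fires=4

[0,6)=4 [6,12)=2 [12,18)=4 [18,24)=4 [24,30)=1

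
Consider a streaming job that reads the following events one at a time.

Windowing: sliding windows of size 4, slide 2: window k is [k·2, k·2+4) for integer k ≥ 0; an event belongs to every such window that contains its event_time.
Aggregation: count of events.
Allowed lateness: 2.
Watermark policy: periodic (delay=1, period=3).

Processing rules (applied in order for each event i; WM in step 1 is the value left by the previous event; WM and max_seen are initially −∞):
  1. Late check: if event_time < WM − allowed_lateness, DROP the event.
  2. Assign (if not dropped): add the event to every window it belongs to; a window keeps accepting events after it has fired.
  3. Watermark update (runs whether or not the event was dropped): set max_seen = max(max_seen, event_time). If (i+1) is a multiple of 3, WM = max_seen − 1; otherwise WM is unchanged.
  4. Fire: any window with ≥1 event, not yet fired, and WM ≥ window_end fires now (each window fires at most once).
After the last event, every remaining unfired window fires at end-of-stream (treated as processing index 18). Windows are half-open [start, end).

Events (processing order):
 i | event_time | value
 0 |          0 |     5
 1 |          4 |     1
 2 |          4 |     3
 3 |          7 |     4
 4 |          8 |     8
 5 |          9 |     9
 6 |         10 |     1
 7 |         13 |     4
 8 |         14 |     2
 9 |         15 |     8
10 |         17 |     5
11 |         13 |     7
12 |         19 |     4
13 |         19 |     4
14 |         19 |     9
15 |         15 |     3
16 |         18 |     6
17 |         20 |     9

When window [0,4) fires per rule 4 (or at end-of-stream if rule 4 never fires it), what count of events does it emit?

1

i=0 t=0 v=5: → [0,4); WM=−∞
i=1 t=4 v=1: → [4,8),[2,6); WM=−∞
i=2 t=4 v=3: → [4,8),[2,6); WM=3
i=3 t=7 v=4: → [6,10),[4,8); WM=3
i=4 t=8 v=8: → [8,12),[6,10); WM=3
i=5 t=9 v=9: → [8,12),[6,10); WM=8; [0,4) fires=1 [2,6) fires=2 [4,8) fires=3
i=6 t=10 v=1: → [10,14),[8,12); WM=8
i=7 t=13 v=4: → [12,16),[10,14); WM=8
i=8 t=14 v=2: → [14,18),[12,16); WM=13; [6,10) fires=3 [8,12) fires=3
i=9 t=15 v=8: → [14,18),[12,16); WM=13
i=10 t=17 v=5: → [16,20),[14,18); WM=13
i=11 t=13 v=7: → [12,16),[10,14); WM=16; [10,14) fires=3 [12,16) fires=4
i=12 t=19 v=4: → [18,22),[16,20); WM=16
i=13 t=19 v=4: → [18,22),[16,20); WM=16
i=14 t=19 v=9: → [18,22),[16,20); WM=18; [14,18) fires=3
i=15 t=15 v=3: DROP (t<18-2); WM=18
i=16 t=18 v=6: → [18,22),[16,20); WM=18
i=17 t=20 v=9: → [20,24),[18,22); WM=19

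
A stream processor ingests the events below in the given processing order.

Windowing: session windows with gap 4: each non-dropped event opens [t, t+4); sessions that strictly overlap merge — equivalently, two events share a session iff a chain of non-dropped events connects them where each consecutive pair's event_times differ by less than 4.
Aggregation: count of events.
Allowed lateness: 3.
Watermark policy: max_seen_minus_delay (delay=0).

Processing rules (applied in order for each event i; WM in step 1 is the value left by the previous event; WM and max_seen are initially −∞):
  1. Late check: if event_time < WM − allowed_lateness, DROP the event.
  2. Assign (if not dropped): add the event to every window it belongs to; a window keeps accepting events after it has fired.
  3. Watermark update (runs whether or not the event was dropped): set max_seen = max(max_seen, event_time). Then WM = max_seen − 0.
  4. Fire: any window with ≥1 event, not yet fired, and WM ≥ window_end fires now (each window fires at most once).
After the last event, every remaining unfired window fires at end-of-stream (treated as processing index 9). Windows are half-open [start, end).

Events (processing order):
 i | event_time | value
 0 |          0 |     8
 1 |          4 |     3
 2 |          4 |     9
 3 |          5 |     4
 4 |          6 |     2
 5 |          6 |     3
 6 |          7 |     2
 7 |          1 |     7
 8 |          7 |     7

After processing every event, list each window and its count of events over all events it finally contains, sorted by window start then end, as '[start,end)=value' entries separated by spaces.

i=0 t=0 v=8: → [0,4); WM=0
i=1 t=4 v=3: → [4,8); WM=4
i=2 t=4 v=9: → [4,8); WM=4
i=3 t=5 v=4: → [4,9); WM=5
i=4 t=6 v=2: → [4,10); WM=6
i=5 t=6 v=3: → [4,10); WM=6
i=6 t=7 v=2: → [4,11); WM=7
i=7 t=1 v=7: DROP (t<7-3); WM=7
i=8 t=7 v=7: → [4,11); WM=7

[0,4)=1 [4,11)=7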